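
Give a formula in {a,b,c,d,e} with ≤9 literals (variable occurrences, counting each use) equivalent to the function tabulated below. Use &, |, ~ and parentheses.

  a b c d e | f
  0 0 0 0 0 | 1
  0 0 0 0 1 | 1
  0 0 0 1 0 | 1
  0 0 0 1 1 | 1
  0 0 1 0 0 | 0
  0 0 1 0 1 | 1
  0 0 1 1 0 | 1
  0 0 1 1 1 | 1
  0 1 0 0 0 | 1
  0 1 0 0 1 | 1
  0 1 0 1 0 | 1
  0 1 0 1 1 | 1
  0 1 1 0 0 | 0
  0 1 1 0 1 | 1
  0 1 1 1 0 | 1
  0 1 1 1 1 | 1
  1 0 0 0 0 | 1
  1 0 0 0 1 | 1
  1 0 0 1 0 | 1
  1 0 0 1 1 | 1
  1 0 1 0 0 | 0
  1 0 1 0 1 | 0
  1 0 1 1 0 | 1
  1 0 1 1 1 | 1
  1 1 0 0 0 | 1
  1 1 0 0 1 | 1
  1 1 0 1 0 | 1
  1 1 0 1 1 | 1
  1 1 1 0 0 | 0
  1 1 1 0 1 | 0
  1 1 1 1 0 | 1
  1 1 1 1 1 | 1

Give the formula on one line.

  (d & b) = 00000000001100110000000000110011
  ~c = 11110000111100001111000011110000
  ~b = 11111111000000001111111100000000
  (d & ~b) = 00110011000000000011001100000000
  (~c | (d & ~b)) = 11110011111100001111001111110000
  ~a = 11111111111111110000000000000000
  (~a & c) = 00001111000011110000000000000000
  ((~a & c) & e) = 00000101000001010000000000000000
  (((~a & c) & e) | ~c) = 11110101111101011111000011110000
  ((~c | (d & ~b)) | (((~a & c) & e) | ~c)) = 11110111111101011111001111110000
  ((d & b) | ((~c | (d & ~b)) | (((~a & c) & e) | ~c))) = 11110111111101111111001111110011

((d & b) | ((~c | (d & ~b)) | (((~a & c) & e) | ~c)))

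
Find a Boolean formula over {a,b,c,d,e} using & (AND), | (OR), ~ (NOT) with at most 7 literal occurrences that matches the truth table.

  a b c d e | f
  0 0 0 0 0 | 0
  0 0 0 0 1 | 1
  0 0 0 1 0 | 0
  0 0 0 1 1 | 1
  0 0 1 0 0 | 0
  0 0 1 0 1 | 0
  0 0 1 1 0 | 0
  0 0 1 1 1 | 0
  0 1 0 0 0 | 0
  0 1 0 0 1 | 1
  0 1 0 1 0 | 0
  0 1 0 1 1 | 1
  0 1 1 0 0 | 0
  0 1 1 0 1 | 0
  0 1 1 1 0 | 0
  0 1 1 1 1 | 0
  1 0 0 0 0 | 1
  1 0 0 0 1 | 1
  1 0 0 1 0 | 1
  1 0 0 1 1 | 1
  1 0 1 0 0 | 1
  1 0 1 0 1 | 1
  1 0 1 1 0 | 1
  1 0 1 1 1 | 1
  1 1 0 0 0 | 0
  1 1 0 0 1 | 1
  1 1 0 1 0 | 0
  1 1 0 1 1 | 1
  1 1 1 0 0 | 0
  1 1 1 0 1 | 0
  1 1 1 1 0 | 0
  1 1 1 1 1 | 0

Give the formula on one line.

  ~b = 11111111000000001111111100000000
  (a & ~b) = 00000000000000001111111100000000
  ~c = 11110000111100001111000011110000
  (~c & e) = 01010000010100000101000001010000
  ((a & ~b) | (~c & e)) = 01010000010100001111111101010000

((a & ~b) | (~c & e))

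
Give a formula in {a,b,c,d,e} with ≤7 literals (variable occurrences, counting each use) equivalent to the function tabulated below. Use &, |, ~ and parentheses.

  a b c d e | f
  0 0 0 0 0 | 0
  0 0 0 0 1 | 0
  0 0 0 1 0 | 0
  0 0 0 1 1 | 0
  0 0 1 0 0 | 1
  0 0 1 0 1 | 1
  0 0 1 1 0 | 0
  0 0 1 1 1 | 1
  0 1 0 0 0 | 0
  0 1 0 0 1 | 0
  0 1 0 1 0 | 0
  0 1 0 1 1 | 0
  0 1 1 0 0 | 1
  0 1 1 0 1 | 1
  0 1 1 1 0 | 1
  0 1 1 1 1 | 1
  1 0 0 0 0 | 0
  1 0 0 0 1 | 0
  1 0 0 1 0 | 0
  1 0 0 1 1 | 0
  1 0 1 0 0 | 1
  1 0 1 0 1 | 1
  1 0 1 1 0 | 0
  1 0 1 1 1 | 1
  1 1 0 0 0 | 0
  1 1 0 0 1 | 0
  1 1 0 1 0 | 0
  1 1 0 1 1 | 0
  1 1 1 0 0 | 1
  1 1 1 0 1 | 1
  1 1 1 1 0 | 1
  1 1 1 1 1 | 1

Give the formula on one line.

(((~d | ~c) | (e | b)) & c)

  ~d = 11001100110011001100110011001100
  ~c = 11110000111100001111000011110000
  (~d | ~c) = 11111100111111001111110011111100
  (e | b) = 01010101111111110101010111111111
  ((~d | ~c) | (e | b)) = 11111101111111111111110111111111
  (((~d | ~c) | (e | b)) & c) = 00001101000011110000110100001111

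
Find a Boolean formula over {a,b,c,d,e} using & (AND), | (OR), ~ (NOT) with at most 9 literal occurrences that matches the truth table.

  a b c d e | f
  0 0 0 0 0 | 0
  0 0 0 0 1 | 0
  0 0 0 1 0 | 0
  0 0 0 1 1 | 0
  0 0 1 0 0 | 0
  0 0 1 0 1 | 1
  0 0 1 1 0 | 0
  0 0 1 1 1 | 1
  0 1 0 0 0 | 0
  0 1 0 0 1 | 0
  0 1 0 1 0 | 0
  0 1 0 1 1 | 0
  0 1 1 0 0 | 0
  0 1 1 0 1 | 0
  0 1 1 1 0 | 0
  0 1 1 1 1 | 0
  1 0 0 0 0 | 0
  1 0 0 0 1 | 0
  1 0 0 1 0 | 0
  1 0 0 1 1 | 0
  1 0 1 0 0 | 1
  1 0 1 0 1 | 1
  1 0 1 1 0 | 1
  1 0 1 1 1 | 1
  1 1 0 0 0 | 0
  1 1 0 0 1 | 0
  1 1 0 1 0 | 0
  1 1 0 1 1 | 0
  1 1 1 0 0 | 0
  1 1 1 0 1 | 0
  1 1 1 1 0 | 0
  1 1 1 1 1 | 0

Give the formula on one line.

  ~b = 11111111000000001111111100000000
  ~c = 11110000111100001111000011110000
  (~b | ~c) = 11111111111100001111111111110000
  (c & (~b | ~c)) = 00001111000000000000111100000000
  (a | ~c) = 11110000111100001111111111111111
  ((a | ~c) | e) = 11110101111101011111111111111111
  ((c & (~b | ~c)) & ((a | ~c) | e)) = 00000101000000000000111100000000

((c & (~b | ~c)) & ((a | ~c) | e))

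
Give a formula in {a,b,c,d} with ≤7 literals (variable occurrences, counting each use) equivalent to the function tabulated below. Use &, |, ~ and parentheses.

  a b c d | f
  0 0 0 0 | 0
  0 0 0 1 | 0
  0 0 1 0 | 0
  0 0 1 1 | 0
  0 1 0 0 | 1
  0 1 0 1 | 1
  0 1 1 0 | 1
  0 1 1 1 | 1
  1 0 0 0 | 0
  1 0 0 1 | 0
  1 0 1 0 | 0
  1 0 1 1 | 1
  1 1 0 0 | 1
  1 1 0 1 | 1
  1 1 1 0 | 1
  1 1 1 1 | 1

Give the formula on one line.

  (a & c) = 0000000000110011
  ((a & c) & d) = 0000000000010001
  (((a & c) & d) | b) = 0000111100011111

(((a & c) & d) | b)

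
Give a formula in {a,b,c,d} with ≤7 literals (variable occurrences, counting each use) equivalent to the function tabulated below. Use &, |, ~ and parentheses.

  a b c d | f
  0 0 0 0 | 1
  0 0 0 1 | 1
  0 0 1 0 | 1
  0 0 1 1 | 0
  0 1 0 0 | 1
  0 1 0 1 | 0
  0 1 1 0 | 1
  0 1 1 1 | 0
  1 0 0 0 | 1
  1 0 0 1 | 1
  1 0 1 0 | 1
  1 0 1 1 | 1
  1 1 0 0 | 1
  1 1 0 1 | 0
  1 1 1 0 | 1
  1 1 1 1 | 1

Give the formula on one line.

  (a & c) = 0000000000110011
  (d & (a & c)) = 0000000000010001
  ~c = 1100110011001100
  ~b = 1111000011110000
  (~c & ~b) = 1100000011000000
  ~d = 1010101010101010
  ((~c & ~b) | ~d) = 1110101011101010
  ((d & (a & c)) | ((~c & ~b) | ~d)) = 1110101011111011

((d & (a & c)) | ((~c & ~b) | ~d))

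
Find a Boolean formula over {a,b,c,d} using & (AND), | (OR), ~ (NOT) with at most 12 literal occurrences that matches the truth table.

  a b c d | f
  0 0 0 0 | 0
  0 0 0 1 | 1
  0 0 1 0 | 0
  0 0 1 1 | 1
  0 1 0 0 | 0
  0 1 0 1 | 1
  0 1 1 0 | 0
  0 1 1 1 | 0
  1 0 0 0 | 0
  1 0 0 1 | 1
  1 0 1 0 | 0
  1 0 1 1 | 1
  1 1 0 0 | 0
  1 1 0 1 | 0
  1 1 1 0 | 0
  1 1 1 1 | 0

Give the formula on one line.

  ~b = 1111000011110000
  (~b | a) = 1111000011111111
  (d | (~b | a)) = 1111010111111111
  ~a = 1111111100000000
  (b & ~a) = 0000111100000000
  ~c = 1100110011001100
  (~b | ~c) = 1111110011111100
  ((b & ~a) & (~b | ~c)) = 0000110000000000
  (d & ~b) = 0101000001010000
  (((b & ~a) & (~b | ~c)) | (d & ~b)) = 0101110001010000
  ((d | (~b | a)) & (((b & ~a) & (~b | ~c)) | (d & ~b))) = 0101010001010000

((d | (~b | a)) & (((b & ~a) & (~b | ~c)) | (d & ~b)))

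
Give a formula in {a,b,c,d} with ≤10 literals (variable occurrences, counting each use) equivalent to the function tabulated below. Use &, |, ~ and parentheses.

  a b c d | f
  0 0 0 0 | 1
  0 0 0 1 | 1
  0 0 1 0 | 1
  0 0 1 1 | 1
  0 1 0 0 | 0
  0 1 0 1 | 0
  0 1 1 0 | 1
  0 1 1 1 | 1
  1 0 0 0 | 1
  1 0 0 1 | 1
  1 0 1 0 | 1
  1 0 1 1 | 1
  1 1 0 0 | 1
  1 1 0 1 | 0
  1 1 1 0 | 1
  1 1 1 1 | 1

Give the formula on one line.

((~b | ((d & b) & c)) | (c | (a & (~d | ~b))))

  ~b = 1111000011110000
  (d & b) = 0000010100000101
  ((d & b) & c) = 0000000100000001
  (~b | ((d & b) & c)) = 1111000111110001
  ~d = 1010101010101010
  (~d | ~b) = 1111101011111010
  (a & (~d | ~b)) = 0000000011111010
  (c | (a & (~d | ~b))) = 0011001111111011
  ((~b | ((d & b) & c)) | (c | (a & (~d | ~b)))) = 1111001111111011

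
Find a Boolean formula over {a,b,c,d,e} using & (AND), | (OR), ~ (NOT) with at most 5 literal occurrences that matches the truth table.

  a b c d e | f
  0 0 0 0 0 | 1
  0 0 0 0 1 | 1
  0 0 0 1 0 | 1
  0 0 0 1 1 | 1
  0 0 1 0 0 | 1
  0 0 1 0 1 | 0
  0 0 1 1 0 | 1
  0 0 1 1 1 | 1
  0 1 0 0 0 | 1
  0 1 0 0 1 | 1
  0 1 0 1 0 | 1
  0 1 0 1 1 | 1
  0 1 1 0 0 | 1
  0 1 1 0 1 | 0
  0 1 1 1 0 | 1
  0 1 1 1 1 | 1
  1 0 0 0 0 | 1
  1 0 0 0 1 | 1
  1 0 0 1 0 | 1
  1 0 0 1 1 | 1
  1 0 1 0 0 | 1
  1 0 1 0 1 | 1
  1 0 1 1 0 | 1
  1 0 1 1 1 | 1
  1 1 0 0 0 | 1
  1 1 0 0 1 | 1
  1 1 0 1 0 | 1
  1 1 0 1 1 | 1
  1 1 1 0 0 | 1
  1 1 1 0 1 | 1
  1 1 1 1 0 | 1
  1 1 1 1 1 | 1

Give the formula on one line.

(~c | (a | (d | ~e)))

  ~c = 11110000111100001111000011110000
  ~e = 10101010101010101010101010101010
  (d | ~e) = 10111011101110111011101110111011
  (a | (d | ~e)) = 10111011101110111111111111111111
  (~c | (a | (d | ~e))) = 11111011111110111111111111111111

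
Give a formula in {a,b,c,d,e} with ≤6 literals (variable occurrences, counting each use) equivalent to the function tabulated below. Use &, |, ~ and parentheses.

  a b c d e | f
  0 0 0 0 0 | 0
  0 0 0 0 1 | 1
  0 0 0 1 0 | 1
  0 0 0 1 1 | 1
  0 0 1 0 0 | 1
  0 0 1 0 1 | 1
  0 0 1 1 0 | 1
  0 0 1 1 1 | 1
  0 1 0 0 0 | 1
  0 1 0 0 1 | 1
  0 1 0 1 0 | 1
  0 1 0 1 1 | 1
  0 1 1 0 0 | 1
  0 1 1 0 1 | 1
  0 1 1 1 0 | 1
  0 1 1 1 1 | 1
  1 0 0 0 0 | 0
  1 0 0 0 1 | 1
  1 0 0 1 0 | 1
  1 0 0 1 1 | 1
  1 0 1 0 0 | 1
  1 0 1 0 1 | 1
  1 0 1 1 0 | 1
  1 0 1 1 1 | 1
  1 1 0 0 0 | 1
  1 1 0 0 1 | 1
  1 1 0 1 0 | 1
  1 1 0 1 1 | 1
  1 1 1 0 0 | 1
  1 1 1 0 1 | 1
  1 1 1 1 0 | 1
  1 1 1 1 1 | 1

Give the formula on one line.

(((b | d) | e) | c)

  (b | d) = 00110011111111110011001111111111
  ((b | d) | e) = 01110111111111110111011111111111
  (((b | d) | e) | c) = 01111111111111110111111111111111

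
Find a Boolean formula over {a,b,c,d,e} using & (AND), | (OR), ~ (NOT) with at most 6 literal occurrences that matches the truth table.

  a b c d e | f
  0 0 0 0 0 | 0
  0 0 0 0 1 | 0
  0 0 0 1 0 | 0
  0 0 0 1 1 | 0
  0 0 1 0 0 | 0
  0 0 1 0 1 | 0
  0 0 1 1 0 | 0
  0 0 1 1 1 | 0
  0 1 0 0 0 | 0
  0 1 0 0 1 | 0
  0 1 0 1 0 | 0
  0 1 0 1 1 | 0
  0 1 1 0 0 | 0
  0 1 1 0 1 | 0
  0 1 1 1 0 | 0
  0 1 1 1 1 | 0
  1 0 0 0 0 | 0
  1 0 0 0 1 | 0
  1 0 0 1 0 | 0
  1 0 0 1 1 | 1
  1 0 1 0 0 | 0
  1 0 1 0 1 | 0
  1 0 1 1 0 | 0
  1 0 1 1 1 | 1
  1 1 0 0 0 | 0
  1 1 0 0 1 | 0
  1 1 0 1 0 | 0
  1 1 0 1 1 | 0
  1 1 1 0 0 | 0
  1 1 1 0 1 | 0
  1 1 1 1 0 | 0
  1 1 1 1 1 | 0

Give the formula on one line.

(((e & ~b) & a) & d)

  ~b = 11111111000000001111111100000000
  (e & ~b) = 01010101000000000101010100000000
  ((e & ~b) & a) = 00000000000000000101010100000000
  (((e & ~b) & a) & d) = 00000000000000000001000100000000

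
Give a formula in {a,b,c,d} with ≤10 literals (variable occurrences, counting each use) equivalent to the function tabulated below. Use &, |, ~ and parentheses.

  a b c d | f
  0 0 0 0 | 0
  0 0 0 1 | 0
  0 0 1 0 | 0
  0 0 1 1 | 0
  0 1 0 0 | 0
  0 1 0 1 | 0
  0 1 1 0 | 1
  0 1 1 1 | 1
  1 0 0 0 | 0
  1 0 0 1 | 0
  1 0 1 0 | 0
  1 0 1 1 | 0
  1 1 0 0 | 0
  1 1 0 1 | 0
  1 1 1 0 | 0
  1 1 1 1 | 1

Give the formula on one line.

  ~a = 1111111100000000
  (c & ~a) = 0011001100000000
  ((c & ~a) & b) = 0000001100000000
  ~d = 1010101010101010
  (~d | b) = 1010111110101111
  (d & (~d | b)) = 0000010100000101
  (((c & ~a) & b) | (d & (~d | b))) = 0000011100000101
  ((((c & ~a) & b) | (d & (~d | b))) & c) = 0000001100000001

((((c & ~a) & b) | (d & (~d | b))) & c)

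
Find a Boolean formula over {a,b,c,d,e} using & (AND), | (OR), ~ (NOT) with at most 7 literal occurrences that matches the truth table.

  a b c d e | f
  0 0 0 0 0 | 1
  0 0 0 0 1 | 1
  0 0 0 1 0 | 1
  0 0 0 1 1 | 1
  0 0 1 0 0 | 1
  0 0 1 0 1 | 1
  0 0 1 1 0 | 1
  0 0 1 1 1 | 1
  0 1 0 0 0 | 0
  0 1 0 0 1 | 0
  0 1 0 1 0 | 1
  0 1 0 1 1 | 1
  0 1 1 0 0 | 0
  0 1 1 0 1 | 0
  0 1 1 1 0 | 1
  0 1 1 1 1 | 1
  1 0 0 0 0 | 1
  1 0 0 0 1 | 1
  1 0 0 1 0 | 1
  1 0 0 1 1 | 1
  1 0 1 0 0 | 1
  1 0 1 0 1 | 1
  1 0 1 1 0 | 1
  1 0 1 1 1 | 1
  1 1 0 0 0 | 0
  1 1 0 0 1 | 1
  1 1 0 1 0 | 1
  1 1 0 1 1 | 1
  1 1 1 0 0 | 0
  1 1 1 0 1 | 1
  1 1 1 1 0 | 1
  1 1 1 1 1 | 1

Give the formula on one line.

  ~b = 11111111000000001111111100000000
  (a & e) = 00000000000000000101010101010101
  ((a & e) | d) = 00110011001100110111011101110111
  (((a & e) | d) & b) = 00000000001100110000000001110111
  (~b | (((a & e) | d) & b)) = 11111111001100111111111101110111

(~b | (((a & e) | d) & b))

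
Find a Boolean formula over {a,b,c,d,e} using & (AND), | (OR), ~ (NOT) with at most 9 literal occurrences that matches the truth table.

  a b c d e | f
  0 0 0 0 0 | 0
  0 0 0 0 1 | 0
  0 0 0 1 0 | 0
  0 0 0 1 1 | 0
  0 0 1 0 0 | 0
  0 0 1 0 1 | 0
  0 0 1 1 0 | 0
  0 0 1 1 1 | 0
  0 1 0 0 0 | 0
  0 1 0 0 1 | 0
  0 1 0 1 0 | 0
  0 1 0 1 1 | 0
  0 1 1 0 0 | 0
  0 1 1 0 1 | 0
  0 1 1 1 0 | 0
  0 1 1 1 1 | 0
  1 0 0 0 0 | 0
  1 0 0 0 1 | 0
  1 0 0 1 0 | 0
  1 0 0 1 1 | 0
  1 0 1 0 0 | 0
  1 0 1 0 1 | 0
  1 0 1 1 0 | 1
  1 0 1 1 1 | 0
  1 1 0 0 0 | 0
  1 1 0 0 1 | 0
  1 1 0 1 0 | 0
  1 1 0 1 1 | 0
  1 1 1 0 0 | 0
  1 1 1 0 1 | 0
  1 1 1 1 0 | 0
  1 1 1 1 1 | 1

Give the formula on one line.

(((b | ~e) | (~b & ~c)) & ((d & (c & a)) & (~b | e)))

  ~e = 10101010101010101010101010101010
  (b | ~e) = 10101010111111111010101011111111
  ~b = 11111111000000001111111100000000
  ~c = 11110000111100001111000011110000
  (~b & ~c) = 11110000000000001111000000000000
  ((b | ~e) | (~b & ~c)) = 11111010111111111111101011111111
  (c & a) = 00000000000000000000111100001111
  (d & (c & a)) = 00000000000000000000001100000011
  (~b | e) = 11111111010101011111111101010101
  ((d & (c & a)) & (~b | e)) = 00000000000000000000001100000001
  (((b | ~e) | (~b & ~c)) & ((d & (c & a)) & (~b | e))) = 00000000000000000000001000000001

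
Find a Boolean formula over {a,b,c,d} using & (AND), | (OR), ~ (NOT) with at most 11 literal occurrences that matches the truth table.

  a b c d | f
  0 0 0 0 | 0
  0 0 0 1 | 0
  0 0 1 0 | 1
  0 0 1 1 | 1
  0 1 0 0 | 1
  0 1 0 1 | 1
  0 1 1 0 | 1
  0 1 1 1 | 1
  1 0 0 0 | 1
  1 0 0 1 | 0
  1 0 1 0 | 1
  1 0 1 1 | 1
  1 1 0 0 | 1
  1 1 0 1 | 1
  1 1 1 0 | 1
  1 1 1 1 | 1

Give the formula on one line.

  ~d = 1010101010101010
  (b | ~d) = 1010111110101111
  ~c = 1100110011001100
  ~a = 1111111100000000
  (~c | ~a) = 1111111111001100
  ((~c | ~a) & a) = 0000000011001100
  (c | ((~c | ~a) & a)) = 0011001111111111
  ((b | ~d) & (c | ((~c | ~a) & a))) = 0010001110101111
  (b | c) = 0011111100111111
  (((b | ~d) & (c | ((~c | ~a) & a))) | (b | c)) = 0011111110111111

(((b | ~d) & (c | ((~c | ~a) & a))) | (b | c))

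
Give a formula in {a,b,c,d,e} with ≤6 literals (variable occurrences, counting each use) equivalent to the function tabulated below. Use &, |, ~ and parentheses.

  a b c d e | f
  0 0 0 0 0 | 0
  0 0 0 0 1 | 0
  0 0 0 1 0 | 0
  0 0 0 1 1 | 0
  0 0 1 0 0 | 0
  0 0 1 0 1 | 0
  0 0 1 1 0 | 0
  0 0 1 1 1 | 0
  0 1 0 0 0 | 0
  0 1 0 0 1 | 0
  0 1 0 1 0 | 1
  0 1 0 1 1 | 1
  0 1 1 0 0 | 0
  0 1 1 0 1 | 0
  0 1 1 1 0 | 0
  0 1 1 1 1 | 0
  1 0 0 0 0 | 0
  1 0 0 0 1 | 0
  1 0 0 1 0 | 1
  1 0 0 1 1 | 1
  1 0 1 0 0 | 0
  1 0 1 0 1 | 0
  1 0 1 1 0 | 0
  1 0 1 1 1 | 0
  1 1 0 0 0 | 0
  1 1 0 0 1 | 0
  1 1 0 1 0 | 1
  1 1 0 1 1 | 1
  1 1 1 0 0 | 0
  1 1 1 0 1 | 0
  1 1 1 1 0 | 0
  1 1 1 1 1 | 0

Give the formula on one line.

((((b & (d | ~a)) | a) & ~c) & d)

  ~a = 11111111111111110000000000000000
  (d | ~a) = 11111111111111110011001100110011
  (b & (d | ~a)) = 00000000111111110000000000110011
  ((b & (d | ~a)) | a) = 00000000111111111111111111111111
  ~c = 11110000111100001111000011110000
  (((b & (d | ~a)) | a) & ~c) = 00000000111100001111000011110000
  ((((b & (d | ~a)) | a) & ~c) & d) = 00000000001100000011000000110000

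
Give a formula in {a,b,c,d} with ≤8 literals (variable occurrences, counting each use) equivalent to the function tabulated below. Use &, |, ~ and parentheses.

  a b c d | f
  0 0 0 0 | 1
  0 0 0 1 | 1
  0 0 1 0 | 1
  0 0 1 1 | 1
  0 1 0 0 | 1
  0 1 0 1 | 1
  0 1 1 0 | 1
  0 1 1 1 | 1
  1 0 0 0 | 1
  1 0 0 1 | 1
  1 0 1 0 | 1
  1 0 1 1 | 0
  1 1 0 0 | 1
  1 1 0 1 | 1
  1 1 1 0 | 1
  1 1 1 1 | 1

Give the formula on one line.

  ~a = 1111111100000000
  (d & b) = 0000010100000101
  (~a | (d & b)) = 1111111100000101
  ~c = 1100110011001100
  (d & ~c) = 0100010001000100
  ((d & ~c) | ~a) = 1111111101000100
  (a & ((d & ~c) | ~a)) = 0000000001000100
  ((~a | (d & b)) | (a & ((d & ~c) | ~a))) = 1111111101000101
  ~d = 1010101010101010
  (((~a | (d & b)) | (a & ((d & ~c) | ~a))) | ~d) = 1111111111101111

(((~a | (d & b)) | (a & ((d & ~c) | ~a))) | ~d)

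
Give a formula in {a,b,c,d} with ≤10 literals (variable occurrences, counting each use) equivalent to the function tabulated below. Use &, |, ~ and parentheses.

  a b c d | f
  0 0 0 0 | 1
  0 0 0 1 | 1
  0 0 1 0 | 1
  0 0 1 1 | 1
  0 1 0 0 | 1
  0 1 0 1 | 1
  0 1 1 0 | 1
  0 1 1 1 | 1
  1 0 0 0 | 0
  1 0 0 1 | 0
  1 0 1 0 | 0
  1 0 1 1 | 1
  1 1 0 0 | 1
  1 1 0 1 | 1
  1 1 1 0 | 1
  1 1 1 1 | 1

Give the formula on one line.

  (d | b) = 0101111101011111
  ~d = 1010101010101010
  ~a = 1111111100000000
  (~d & ~a) = 1010101000000000
  (d | (~d & ~a)) = 1111111101010101
  ((d | b) | (d | (~d & ~a))) = 1111111101011111
  (~a | c) = 1111111100110011
  (((d | b) | (d | (~d & ~a))) & (~a | c)) = 1111111100010011
  (b & a) = 0000000000001111
  ((((d | b) | (d | (~d & ~a))) & (~a | c)) | (b & a)) = 1111111100011111

((((d | b) | (d | (~d & ~a))) & (~a | c)) | (b & a))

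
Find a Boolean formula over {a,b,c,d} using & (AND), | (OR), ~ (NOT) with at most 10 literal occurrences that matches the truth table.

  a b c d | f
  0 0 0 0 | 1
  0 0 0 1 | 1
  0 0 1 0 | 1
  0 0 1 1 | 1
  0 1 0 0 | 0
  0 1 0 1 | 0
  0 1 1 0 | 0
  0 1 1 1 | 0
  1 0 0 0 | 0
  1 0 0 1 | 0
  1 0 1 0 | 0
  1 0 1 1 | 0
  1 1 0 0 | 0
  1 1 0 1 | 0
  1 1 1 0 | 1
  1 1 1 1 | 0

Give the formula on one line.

  ~b = 1111000011110000
  (a & ~b) = 0000000011110000
  ~d = 1010101010101010
  (~d & a) = 0000000010101010
  ((a & ~b) | (~d & a)) = 0000000011111010
  (((a & ~b) | (~d & a)) | ~b) = 1111000011111010
  ~a = 1111111100000000
  ~c = 1100110011001100
  (~c | b) = 1100111111001111
  ((~c | b) & c) = 0000001100000011
  (~a | ((~c | b) & c)) = 1111111100000011
  ((((a & ~b) | (~d & a)) | ~b) & (~a | ((~c | b) & c))) = 1111000000000010

((((a & ~b) | (~d & a)) | ~b) & (~a | ((~c | b) & c)))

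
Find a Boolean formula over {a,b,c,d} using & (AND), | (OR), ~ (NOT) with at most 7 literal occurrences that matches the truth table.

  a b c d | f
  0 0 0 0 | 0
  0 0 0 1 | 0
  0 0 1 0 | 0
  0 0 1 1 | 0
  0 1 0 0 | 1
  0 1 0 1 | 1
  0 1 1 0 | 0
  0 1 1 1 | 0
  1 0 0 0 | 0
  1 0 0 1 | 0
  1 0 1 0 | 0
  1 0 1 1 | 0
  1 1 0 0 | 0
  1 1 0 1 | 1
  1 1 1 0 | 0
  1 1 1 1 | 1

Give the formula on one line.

(((d & b) & a) | (~c & (b & ~a)))

  (d & b) = 0000010100000101
  ((d & b) & a) = 0000000000000101
  ~c = 1100110011001100
  ~a = 1111111100000000
  (b & ~a) = 0000111100000000
  (~c & (b & ~a)) = 0000110000000000
  (((d & b) & a) | (~c & (b & ~a))) = 0000110000000101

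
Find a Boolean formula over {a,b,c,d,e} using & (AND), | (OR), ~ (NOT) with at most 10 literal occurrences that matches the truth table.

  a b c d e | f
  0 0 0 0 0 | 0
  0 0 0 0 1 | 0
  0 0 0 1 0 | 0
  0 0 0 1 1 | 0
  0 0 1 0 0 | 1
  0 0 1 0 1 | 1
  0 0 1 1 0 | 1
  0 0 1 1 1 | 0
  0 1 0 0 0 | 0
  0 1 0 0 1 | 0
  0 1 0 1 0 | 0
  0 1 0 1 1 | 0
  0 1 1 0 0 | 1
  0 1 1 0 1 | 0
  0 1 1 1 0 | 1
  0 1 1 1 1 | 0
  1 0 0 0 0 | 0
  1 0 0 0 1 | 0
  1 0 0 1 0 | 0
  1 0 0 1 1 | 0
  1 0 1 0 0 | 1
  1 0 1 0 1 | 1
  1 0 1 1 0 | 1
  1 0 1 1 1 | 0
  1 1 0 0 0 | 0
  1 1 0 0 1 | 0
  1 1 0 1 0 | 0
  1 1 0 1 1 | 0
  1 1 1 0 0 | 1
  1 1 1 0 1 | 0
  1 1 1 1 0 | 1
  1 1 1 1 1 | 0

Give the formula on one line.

(((c & ~b) | (c & ~e)) & (~d | (~e | b)))

  ~b = 11111111000000001111111100000000
  (c & ~b) = 00001111000000000000111100000000
  ~e = 10101010101010101010101010101010
  (c & ~e) = 00001010000010100000101000001010
  ((c & ~b) | (c & ~e)) = 00001111000010100000111100001010
  ~d = 11001100110011001100110011001100
  (~e | b) = 10101010111111111010101011111111
  (~d | (~e | b)) = 11101110111111111110111011111111
  (((c & ~b) | (c & ~e)) & (~d | (~e | b))) = 00001110000010100000111000001010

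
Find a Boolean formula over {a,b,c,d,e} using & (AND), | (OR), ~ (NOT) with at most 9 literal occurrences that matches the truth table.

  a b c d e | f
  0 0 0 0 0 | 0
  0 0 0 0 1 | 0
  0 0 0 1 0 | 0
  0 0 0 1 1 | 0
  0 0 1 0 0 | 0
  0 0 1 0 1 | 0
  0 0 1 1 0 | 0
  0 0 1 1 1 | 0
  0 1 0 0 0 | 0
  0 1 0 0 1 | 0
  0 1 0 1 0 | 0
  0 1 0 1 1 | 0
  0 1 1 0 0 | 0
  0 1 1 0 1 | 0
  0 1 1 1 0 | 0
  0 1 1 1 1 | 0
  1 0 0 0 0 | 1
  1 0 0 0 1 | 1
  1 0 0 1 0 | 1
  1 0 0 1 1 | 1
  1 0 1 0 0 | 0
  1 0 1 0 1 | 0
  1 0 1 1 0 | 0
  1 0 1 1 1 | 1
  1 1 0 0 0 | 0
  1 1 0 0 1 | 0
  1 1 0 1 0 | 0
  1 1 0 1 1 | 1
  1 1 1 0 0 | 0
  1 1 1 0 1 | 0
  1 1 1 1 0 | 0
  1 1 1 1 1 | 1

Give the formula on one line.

  (a & e) = 00000000000000000101010101010101
  ((a & e) & d) = 00000000000000000001000100010001
  ~c = 11110000111100001111000011110000
  ~b = 11111111000000001111111100000000
  (~c & ~b) = 11110000000000001111000000000000
  (((a & e) & d) | (~c & ~b)) = 11110000000000001111000100010001
  (~b & c) = 00001111000000000000111100000000
  (a | (~b & c)) = 00001111000000001111111111111111
  ((((a & e) & d) | (~c & ~b)) & (a | (~b & c))) = 00000000000000001111000100010001

((((a & e) & d) | (~c & ~b)) & (a | (~b & c)))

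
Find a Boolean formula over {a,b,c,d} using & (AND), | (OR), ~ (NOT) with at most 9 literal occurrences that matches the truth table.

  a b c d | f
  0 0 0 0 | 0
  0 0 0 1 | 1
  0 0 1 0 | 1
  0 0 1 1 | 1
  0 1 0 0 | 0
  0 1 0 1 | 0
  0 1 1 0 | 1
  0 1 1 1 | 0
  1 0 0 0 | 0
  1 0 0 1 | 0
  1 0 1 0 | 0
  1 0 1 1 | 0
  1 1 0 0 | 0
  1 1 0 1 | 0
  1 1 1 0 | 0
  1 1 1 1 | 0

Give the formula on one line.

  ~d = 1010101010101010
  (c & ~d) = 0010001000100010
  ~a = 1111111100000000
  ((c & ~d) & ~a) = 0010001000000000
  ~b = 1111000011110000
  (~a & ~b) = 1111000000000000
  (((c & ~d) & ~a) | (~a & ~b)) = 1111001000000000
  (d | c) = 0111011101110111
  ((((c & ~d) & ~a) | (~a & ~b)) & (d | c)) = 0111001000000000

((((c & ~d) & ~a) | (~a & ~b)) & (d | c))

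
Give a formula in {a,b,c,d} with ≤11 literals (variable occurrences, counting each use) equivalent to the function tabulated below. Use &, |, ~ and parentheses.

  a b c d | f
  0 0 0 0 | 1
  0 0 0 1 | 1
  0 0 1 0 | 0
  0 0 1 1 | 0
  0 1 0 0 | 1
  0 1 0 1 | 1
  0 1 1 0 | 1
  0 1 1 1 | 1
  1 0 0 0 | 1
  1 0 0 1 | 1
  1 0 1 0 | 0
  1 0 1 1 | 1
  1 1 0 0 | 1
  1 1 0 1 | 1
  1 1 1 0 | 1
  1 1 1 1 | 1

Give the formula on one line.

  ~c = 1100110011001100
  (~c | b) = 1100111111001111
  ~d = 1010101010101010
  ~b = 1111000011110000
  (~d & ~b) = 1010000010100000
  ((~d & ~b) | a) = 1010000011111111
  (b | ((~d & ~b) | a)) = 1010111111111111
  (~b & d) = 0101000001010000
  ((b | ((~d & ~b) | a)) & (~b & d)) = 0000000001010000
  ((~c | b) | ((b | ((~d & ~b) | a)) & (~b & d))) = 1100111111011111

((~c | b) | ((b | ((~d & ~b) | a)) & (~b & d)))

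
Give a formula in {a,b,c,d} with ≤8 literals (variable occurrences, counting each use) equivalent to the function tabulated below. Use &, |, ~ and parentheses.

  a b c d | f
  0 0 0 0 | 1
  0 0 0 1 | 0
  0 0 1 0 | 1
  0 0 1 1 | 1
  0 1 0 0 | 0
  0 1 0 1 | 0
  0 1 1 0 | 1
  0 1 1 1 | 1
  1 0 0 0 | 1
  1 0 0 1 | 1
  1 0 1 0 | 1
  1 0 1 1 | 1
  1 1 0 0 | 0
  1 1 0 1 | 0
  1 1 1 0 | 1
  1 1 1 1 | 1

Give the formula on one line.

  ~b = 1111000011110000
  ~d = 1010101010101010
  (~d | c) = 1011101110111011
  (~b & (~d | c)) = 1011000010110000
  (~b & a) = 0000000011110000
  ((~b & (~d | c)) | (~b & a)) = 1011000011110000
  (((~b & (~d | c)) | (~b & a)) | c) = 1011001111110011

(((~b & (~d | c)) | (~b & a)) | c)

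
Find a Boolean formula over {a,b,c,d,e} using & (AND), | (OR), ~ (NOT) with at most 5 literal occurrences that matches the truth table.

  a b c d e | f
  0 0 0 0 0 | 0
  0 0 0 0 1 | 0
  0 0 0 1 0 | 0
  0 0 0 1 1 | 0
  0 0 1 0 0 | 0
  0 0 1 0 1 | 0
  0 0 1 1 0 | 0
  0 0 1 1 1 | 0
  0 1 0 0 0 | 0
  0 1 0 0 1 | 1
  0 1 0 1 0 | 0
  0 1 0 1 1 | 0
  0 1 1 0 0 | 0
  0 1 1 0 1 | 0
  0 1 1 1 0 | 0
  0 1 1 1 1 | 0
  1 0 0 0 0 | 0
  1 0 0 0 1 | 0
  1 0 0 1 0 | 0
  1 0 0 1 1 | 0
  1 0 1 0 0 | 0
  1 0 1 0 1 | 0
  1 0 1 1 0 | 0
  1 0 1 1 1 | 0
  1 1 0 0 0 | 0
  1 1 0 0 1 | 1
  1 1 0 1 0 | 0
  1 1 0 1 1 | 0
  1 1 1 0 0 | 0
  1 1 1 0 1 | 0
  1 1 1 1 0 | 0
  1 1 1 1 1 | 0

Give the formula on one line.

((e & b) & ((~d | ~b) & ~c))

  (e & b) = 00000000010101010000000001010101
  ~d = 11001100110011001100110011001100
  ~b = 11111111000000001111111100000000
  (~d | ~b) = 11111111110011001111111111001100
  ~c = 11110000111100001111000011110000
  ((~d | ~b) & ~c) = 11110000110000001111000011000000
  ((e & b) & ((~d | ~b) & ~c)) = 00000000010000000000000001000000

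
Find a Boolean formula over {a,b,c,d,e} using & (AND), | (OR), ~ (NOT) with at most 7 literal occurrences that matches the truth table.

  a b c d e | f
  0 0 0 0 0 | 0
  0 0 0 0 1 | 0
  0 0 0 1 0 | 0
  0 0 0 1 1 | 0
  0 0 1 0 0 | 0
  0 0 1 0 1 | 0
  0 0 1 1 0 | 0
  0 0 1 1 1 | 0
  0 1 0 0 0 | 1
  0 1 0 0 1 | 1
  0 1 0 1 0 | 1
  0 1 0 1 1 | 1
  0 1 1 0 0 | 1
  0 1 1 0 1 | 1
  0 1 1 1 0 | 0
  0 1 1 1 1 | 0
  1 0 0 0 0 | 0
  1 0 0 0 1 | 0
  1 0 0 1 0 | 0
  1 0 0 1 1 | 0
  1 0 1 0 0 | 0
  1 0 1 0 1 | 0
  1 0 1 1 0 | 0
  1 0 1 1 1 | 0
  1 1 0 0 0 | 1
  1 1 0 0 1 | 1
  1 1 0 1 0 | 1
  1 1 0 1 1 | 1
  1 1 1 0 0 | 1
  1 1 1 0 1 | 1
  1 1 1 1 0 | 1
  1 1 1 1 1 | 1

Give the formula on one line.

(b & ((~d | a) | ~c))

  ~d = 11001100110011001100110011001100
  (~d | a) = 11001100110011001111111111111111
  ~c = 11110000111100001111000011110000
  ((~d | a) | ~c) = 11111100111111001111111111111111
  (b & ((~d | a) | ~c)) = 00000000111111000000000011111111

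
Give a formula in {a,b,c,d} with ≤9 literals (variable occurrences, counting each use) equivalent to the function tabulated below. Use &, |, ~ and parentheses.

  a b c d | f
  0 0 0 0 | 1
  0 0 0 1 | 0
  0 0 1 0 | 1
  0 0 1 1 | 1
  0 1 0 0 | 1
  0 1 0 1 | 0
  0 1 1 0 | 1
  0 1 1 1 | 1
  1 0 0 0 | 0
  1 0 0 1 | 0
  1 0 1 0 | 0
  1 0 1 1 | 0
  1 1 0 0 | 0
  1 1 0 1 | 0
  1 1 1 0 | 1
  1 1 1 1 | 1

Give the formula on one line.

  (b & c) = 0000001100000011
  ~a = 1111111100000000
  ~d = 1010101010101010
  ~c = 1100110011001100
  (~d & ~c) = 1000100010001000
  ((~d & ~c) | c) = 1011101110111011
  (~d | ~a) = 1111111110101010
  (((~d & ~c) | c) & (~d | ~a)) = 1011101110101010
  (c | (((~d & ~c) | c) & (~d | ~a))) = 1011101110111011
  (~a & (c | (((~d & ~c) | c) & (~d | ~a)))) = 1011101100000000
  ((b & c) | (~a & (c | (((~d & ~c) | c) & (~d | ~a))))) = 1011101100000011

((b & c) | (~a & (c | (((~d & ~c) | c) & (~d | ~a)))))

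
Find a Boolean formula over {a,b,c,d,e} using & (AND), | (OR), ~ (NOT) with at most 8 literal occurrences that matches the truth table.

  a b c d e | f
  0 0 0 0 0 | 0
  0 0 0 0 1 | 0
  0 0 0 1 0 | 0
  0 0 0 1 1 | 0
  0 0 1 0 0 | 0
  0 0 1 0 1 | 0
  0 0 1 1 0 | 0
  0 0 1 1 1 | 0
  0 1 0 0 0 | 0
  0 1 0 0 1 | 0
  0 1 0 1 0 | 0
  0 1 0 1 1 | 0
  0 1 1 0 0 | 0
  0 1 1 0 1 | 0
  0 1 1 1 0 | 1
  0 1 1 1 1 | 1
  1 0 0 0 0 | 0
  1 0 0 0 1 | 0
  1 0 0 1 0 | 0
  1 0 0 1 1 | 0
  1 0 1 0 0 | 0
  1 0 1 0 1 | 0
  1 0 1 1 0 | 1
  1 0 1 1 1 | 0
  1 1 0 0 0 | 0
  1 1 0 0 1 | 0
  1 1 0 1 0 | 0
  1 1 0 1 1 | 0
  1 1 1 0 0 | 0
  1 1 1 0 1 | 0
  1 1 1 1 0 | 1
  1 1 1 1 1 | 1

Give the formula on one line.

(((~c | b) | ~e) & ((a | b) & (d & c)))

  ~c = 11110000111100001111000011110000
  (~c | b) = 11110000111111111111000011111111
  ~e = 10101010101010101010101010101010
  ((~c | b) | ~e) = 11111010111111111111101011111111
  (a | b) = 00000000111111111111111111111111
  (d & c) = 00000011000000110000001100000011
  ((a | b) & (d & c)) = 00000000000000110000001100000011
  (((~c | b) | ~e) & ((a | b) & (d & c))) = 00000000000000110000001000000011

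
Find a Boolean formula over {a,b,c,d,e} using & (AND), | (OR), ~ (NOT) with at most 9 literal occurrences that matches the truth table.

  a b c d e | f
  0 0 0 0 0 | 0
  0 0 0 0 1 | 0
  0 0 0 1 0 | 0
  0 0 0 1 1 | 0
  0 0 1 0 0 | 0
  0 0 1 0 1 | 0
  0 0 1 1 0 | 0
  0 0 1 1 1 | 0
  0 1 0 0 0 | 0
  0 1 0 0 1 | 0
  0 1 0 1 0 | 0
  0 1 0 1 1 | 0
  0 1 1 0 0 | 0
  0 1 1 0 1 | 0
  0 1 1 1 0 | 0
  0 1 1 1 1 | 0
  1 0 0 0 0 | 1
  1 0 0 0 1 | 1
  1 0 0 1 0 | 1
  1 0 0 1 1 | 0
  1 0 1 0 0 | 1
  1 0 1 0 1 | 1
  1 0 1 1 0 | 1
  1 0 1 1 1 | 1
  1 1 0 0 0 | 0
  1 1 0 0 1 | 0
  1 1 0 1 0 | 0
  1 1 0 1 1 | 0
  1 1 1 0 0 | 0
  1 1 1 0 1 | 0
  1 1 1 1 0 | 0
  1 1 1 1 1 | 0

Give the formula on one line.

(((~a & b) | ~b) & (a & ((~a | c) | (a & (~d | ~e)))))

  ~a = 11111111111111110000000000000000
  (~a & b) = 00000000111111110000000000000000
  ~b = 11111111000000001111111100000000
  ((~a & b) | ~b) = 11111111111111111111111100000000
  (~a | c) = 11111111111111110000111100001111
  ~d = 11001100110011001100110011001100
  ~e = 10101010101010101010101010101010
  (~d | ~e) = 11101110111011101110111011101110
  (a & (~d | ~e)) = 00000000000000001110111011101110
  ((~a | c) | (a & (~d | ~e))) = 11111111111111111110111111101111
  (a & ((~a | c) | (a & (~d | ~e)))) = 00000000000000001110111111101111
  (((~a & b) | ~b) & (a & ((~a | c) | (a & (~d | ~e))))) = 00000000000000001110111100000000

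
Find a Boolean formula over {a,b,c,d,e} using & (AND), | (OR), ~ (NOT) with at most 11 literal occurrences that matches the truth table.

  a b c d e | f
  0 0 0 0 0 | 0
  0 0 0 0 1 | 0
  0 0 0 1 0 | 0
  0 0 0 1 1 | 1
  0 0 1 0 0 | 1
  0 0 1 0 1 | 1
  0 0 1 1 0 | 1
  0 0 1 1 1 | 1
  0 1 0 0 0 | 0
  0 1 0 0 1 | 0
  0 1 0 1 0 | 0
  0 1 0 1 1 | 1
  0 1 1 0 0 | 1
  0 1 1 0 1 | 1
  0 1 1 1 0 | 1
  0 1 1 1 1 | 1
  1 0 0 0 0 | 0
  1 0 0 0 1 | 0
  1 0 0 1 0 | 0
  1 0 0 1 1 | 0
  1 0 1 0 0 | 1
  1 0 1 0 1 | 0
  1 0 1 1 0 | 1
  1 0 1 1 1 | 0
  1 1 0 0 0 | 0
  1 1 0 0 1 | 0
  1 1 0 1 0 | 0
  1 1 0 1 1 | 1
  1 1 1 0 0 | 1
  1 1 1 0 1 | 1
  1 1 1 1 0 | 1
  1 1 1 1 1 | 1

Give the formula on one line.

((c | (d & (~d | e))) & ((~a | (a & ~e)) | (~e | b)))

  ~d = 11001100110011001100110011001100
  (~d | e) = 11011101110111011101110111011101
  (d & (~d | e)) = 00010001000100010001000100010001
  (c | (d & (~d | e))) = 00011111000111110001111100011111
  ~a = 11111111111111110000000000000000
  ~e = 10101010101010101010101010101010
  (a & ~e) = 00000000000000001010101010101010
  (~a | (a & ~e)) = 11111111111111111010101010101010
  (~e | b) = 10101010111111111010101011111111
  ((~a | (a & ~e)) | (~e | b)) = 11111111111111111010101011111111
  ((c | (d & (~d | e))) & ((~a | (a & ~e)) | (~e | b))) = 00011111000111110000101000011111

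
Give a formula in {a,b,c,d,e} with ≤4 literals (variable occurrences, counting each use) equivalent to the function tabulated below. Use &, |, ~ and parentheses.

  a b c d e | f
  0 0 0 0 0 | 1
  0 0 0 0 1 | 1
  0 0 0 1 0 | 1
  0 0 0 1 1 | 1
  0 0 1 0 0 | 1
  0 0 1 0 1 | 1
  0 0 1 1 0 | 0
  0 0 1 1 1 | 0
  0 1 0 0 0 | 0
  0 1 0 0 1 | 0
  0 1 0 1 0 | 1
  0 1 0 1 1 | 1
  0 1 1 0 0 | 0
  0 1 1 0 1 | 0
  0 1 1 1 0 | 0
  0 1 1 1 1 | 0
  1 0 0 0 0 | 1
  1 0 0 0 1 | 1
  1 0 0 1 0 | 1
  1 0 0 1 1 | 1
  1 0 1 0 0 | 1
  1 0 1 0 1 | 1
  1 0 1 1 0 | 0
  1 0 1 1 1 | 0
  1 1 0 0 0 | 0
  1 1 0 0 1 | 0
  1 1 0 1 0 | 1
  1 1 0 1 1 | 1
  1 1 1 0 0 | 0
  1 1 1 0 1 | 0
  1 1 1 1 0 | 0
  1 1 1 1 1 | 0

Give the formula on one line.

((~c | ~d) & (d | ~b))

  ~c = 11110000111100001111000011110000
  ~d = 11001100110011001100110011001100
  (~c | ~d) = 11111100111111001111110011111100
  ~b = 11111111000000001111111100000000
  (d | ~b) = 11111111001100111111111100110011
  ((~c | ~d) & (d | ~b)) = 11111100001100001111110000110000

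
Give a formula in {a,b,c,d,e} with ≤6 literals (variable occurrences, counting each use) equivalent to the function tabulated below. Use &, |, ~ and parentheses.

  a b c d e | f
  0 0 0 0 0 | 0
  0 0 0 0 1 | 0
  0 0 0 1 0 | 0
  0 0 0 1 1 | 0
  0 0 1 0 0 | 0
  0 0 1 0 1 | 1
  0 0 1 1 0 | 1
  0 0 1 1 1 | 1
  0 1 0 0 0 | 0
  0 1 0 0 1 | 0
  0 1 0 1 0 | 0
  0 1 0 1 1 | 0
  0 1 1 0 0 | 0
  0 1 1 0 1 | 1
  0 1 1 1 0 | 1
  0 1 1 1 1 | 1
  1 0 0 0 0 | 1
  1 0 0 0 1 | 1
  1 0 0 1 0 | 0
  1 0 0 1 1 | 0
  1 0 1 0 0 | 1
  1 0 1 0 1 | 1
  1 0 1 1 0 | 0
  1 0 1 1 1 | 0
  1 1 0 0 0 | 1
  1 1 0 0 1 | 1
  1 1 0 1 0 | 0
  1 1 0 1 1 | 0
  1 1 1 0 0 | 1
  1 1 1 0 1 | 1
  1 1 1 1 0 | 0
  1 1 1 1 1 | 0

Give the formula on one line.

((a & ~d) | ((~a & c) & (d | e)))

  ~d = 11001100110011001100110011001100
  (a & ~d) = 00000000000000001100110011001100
  ~a = 11111111111111110000000000000000
  (~a & c) = 00001111000011110000000000000000
  (d | e) = 01110111011101110111011101110111
  ((~a & c) & (d | e)) = 00000111000001110000000000000000
  ((a & ~d) | ((~a & c) & (d | e))) = 00000111000001111100110011001100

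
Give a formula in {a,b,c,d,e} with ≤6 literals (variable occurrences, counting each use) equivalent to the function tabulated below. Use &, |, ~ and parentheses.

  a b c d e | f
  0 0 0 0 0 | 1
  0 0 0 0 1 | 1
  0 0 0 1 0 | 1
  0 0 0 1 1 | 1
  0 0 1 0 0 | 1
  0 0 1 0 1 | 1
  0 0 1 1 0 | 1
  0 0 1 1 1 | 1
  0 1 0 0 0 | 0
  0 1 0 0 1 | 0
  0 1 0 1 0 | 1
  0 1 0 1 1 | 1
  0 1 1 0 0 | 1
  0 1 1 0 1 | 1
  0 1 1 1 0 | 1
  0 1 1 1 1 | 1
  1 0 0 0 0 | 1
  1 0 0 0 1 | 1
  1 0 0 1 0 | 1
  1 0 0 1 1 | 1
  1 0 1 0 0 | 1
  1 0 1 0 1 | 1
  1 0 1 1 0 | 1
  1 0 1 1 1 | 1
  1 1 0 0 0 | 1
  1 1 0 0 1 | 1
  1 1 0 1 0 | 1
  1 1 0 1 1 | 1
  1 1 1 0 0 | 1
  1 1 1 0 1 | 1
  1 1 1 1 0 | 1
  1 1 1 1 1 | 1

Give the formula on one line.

  (d | a) = 00110011001100111111111111111111
  ~b = 11111111000000001111111100000000
  (c | ~b) = 11111111000011111111111100001111
  ((d | a) | (c | ~b)) = 11111111001111111111111111111111

((d | a) | (c | ~b))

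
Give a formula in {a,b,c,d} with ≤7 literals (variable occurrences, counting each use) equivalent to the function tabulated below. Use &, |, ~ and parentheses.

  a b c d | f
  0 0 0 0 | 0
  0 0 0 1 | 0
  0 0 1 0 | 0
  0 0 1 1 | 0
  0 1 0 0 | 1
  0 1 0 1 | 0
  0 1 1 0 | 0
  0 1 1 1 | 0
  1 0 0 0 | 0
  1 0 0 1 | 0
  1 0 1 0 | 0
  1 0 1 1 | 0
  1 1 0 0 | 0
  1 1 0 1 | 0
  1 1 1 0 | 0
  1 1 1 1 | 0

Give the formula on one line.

((b & (c | ~a)) & (~c & ~d))

  ~a = 1111111100000000
  (c | ~a) = 1111111100110011
  (b & (c | ~a)) = 0000111100000011
  ~c = 1100110011001100
  ~d = 1010101010101010
  (~c & ~d) = 1000100010001000
  ((b & (c | ~a)) & (~c & ~d)) = 0000100000000000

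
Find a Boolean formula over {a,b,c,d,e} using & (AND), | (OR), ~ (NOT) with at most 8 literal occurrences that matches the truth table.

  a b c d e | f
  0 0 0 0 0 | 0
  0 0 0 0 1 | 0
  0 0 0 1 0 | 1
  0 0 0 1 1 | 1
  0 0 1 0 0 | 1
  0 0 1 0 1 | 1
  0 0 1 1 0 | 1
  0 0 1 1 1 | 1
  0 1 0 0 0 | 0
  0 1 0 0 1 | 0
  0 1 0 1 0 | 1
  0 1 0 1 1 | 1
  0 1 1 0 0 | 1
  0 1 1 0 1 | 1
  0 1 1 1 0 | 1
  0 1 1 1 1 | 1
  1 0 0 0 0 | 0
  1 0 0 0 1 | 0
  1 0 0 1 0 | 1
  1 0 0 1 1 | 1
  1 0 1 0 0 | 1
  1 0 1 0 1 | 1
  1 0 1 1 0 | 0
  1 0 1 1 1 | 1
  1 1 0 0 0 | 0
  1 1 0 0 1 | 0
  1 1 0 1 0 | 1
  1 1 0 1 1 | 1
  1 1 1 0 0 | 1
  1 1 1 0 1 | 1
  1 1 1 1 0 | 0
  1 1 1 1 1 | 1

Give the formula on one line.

((e | ((~c | ~d) | ~a)) & (d | c))

  ~c = 11110000111100001111000011110000
  ~d = 11001100110011001100110011001100
  (~c | ~d) = 11111100111111001111110011111100
  ~a = 11111111111111110000000000000000
  ((~c | ~d) | ~a) = 11111111111111111111110011111100
  (e | ((~c | ~d) | ~a)) = 11111111111111111111110111111101
  (d | c) = 00111111001111110011111100111111
  ((e | ((~c | ~d) | ~a)) & (d | c)) = 00111111001111110011110100111101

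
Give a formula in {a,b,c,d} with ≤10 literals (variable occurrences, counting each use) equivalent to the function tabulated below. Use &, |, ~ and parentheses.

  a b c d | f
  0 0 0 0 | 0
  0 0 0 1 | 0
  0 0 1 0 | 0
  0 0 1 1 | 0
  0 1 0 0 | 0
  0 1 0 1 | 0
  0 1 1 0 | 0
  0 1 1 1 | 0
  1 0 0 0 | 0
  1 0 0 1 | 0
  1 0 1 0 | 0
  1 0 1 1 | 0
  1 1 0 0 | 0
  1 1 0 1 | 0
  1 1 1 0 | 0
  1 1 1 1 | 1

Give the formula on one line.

((~a | b) & (c & (((b | d) & a) & d)))

  ~a = 1111111100000000
  (~a | b) = 1111111100001111
  (b | d) = 0101111101011111
  ((b | d) & a) = 0000000001011111
  (((b | d) & a) & d) = 0000000001010101
  (c & (((b | d) & a) & d)) = 0000000000010001
  ((~a | b) & (c & (((b | d) & a) & d))) = 0000000000000001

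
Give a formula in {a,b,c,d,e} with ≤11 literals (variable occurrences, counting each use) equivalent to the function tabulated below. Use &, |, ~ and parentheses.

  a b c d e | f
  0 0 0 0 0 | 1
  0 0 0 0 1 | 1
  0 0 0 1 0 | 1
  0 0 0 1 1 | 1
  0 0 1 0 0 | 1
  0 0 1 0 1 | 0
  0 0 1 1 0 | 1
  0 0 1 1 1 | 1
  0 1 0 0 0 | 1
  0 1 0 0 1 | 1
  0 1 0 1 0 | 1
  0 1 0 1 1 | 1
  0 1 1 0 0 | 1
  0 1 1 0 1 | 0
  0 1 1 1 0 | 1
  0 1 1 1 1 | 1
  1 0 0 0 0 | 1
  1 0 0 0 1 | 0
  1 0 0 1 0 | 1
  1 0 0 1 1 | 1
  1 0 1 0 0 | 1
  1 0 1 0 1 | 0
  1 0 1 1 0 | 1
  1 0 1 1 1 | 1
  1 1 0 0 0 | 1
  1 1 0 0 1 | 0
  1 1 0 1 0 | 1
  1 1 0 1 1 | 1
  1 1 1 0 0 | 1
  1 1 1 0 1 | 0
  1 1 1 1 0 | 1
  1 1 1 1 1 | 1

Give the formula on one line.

  ~a = 11111111111111110000000000000000
  (c | e) = 01011111010111110101111101011111
  (~a & (c | e)) = 01011111010111110000000000000000
  (d | (~a & (c | e))) = 01111111011111110011001100110011
  ~c = 11110000111100001111000011110000
  (~c | d) = 11110011111100111111001111110011
  ~e = 10101010101010101010101010101010
  ((~c | d) | ~e) = 11111011111110111111101111111011
  ((d | (~a & (c | e))) & ((~c | d) | ~e)) = 01111011011110110011001100110011
  (((d | (~a & (c | e))) & ((~c | d) | ~e)) & e) = 01010001010100010001000100010001
  ((((d | (~a & (c | e))) & ((~c | d) | ~e)) & e) | ~e) = 11111011111110111011101110111011

((((d | (~a & (c | e))) & ((~c | d) | ~e)) & e) | ~e)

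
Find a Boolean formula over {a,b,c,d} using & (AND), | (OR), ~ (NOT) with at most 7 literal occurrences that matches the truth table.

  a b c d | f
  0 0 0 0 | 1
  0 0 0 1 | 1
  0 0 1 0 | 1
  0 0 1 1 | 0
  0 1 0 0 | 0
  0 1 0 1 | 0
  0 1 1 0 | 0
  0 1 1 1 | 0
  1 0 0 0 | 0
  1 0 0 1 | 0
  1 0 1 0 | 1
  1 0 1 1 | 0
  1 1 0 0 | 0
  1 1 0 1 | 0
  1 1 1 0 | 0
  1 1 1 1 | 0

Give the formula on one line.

(((~c & (~a | b)) | (~d & c)) & ~b)

  ~c = 1100110011001100
  ~a = 1111111100000000
  (~a | b) = 1111111100001111
  (~c & (~a | b)) = 1100110000001100
  ~d = 1010101010101010
  (~d & c) = 0010001000100010
  ((~c & (~a | b)) | (~d & c)) = 1110111000101110
  ~b = 1111000011110000
  (((~c & (~a | b)) | (~d & c)) & ~b) = 1110000000100000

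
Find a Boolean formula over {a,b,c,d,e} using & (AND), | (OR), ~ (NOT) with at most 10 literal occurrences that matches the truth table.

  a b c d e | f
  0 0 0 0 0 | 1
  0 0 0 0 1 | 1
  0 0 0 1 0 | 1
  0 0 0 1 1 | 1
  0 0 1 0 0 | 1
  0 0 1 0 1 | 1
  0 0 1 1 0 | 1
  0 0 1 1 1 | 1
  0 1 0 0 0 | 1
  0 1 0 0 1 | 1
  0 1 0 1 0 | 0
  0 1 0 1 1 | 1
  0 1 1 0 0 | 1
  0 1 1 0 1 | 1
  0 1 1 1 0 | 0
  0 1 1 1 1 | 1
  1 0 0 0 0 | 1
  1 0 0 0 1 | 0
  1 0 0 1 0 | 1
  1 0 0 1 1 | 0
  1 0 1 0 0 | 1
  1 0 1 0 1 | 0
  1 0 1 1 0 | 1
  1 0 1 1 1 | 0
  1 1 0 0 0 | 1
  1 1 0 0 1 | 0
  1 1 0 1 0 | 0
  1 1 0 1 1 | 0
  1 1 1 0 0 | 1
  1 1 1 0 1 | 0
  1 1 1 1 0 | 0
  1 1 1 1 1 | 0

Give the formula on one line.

  ~e = 10101010101010101010101010101010
  ~a = 11111111111111110000000000000000
  (~e | ~a) = 11111111111111111010101010101010
  ~d = 11001100110011001100110011001100
  (e | ~d) = 11011101110111011101110111011101
  (d & (e | ~d)) = 00010001000100010001000100010001
  ~b = 11111111000000001111111100000000
  (~b | ~d) = 11111111110011001111111111001100
  ((d & (e | ~d)) | (~b | ~d)) = 11111111110111011111111111011101
  ((~e | ~a) & ((d & (e | ~d)) | (~b | ~d))) = 11111111110111011010101010001000

((~e | ~a) & ((d & (e | ~d)) | (~b | ~d)))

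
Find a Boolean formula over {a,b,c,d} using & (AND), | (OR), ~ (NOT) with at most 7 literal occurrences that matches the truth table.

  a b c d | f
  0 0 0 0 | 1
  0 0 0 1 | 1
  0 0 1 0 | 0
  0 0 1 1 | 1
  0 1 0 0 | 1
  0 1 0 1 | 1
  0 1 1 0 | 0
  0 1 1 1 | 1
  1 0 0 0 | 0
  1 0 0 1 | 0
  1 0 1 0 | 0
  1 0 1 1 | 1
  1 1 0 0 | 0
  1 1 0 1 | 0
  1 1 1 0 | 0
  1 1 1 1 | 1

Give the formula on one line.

((c | ~a) & (~c | (d & (~b | (c | ~d)))))

  ~a = 1111111100000000
  (c | ~a) = 1111111100110011
  ~c = 1100110011001100
  ~b = 1111000011110000
  ~d = 1010101010101010
  (c | ~d) = 1011101110111011
  (~b | (c | ~d)) = 1111101111111011
  (d & (~b | (c | ~d))) = 0101000101010001
  (~c | (d & (~b | (c | ~d)))) = 1101110111011101
  ((c | ~a) & (~c | (d & (~b | (c | ~d))))) = 1101110100010001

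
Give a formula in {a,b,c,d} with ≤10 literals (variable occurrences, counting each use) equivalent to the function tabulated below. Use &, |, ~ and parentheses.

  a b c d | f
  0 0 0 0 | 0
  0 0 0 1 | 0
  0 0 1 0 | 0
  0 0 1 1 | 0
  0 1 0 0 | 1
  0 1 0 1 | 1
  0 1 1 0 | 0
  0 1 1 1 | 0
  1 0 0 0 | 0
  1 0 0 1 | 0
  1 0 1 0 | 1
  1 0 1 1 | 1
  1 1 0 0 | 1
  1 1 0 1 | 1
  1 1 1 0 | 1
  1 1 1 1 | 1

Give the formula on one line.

((a | (b & ~c)) & (((b & ~a) | c) | (~c & b)))

  ~c = 1100110011001100
  (b & ~c) = 0000110000001100
  (a | (b & ~c)) = 0000110011111111
  ~a = 1111111100000000
  (b & ~a) = 0000111100000000
  ((b & ~a) | c) = 0011111100110011
  (~c & b) = 0000110000001100
  (((b & ~a) | c) | (~c & b)) = 0011111100111111
  ((a | (b & ~c)) & (((b & ~a) | c) | (~c & b))) = 0000110000111111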